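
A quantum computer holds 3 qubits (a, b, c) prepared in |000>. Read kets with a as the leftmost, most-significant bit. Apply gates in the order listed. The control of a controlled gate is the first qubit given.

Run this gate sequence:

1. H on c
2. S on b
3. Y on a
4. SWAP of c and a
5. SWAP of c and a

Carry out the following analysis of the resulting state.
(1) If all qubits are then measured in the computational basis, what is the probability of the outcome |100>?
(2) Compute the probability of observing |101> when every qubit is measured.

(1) The probability of measuring |100> is 1/2. Key observation: gates 4-5 undo each other exactly, leaving only the rest of the circuit to track.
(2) The probability of measuring |101> is 1/2.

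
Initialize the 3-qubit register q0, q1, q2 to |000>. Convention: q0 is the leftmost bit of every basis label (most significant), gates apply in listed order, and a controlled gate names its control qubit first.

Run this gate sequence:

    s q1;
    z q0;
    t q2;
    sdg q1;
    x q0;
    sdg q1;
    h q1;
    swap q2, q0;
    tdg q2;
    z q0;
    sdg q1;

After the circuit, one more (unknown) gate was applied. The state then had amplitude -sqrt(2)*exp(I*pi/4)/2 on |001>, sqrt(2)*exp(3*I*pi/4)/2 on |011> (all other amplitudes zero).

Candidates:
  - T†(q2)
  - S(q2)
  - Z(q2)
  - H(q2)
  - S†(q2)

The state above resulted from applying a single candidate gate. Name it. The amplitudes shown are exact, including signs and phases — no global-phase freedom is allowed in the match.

It was S†(q2) that produced the state shown.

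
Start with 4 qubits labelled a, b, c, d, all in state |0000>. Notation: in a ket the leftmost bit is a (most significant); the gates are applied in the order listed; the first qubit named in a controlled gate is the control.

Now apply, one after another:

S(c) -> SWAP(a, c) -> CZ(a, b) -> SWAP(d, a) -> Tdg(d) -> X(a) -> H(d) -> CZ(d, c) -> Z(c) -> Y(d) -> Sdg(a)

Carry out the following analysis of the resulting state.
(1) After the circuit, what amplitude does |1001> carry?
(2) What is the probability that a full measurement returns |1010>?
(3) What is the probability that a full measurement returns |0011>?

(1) |1001> carries amplitude sqrt(2)/2 in the final state.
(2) Outcome |1010> occurs with probability 0.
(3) A full measurement returns |0011> with probability 0.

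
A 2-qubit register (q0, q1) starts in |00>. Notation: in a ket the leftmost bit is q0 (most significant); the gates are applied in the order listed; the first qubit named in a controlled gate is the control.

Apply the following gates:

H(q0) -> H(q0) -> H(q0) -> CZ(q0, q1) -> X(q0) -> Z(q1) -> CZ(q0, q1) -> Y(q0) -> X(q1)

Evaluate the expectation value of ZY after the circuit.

The observable ZY averages to 0. Key observation: the block from step 2 through step 3 cancels to the identity and can be dropped.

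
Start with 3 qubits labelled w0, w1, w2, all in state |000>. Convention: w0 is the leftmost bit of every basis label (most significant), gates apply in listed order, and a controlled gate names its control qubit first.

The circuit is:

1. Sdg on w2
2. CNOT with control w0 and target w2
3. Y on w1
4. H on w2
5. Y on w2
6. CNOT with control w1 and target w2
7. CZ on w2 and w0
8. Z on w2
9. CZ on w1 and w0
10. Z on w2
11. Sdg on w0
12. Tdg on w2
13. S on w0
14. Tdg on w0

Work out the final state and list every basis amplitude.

After the circuit, the state carries amplitude -sqrt(2)/2 on |010>, -sqrt(2)*exp(3*I*pi/4)/2 on |011>, and 0 on every other basis state.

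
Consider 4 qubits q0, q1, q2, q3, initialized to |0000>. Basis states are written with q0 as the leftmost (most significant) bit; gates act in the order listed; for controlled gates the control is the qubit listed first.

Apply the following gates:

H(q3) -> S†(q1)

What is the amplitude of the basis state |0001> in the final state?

The final state's coefficient on |0001> equals sqrt(2)/2.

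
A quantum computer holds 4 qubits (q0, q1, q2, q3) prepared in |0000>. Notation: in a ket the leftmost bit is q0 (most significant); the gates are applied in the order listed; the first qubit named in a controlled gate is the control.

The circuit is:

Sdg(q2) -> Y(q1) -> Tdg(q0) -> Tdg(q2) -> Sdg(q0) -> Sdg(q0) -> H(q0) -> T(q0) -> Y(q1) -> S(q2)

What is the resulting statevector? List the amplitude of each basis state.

The resulting statevector has amplitude sqrt(2)/2 on |0000>, sqrt(2)*exp(I*pi/4)/2 on |1000>, and 0 on every other basis state.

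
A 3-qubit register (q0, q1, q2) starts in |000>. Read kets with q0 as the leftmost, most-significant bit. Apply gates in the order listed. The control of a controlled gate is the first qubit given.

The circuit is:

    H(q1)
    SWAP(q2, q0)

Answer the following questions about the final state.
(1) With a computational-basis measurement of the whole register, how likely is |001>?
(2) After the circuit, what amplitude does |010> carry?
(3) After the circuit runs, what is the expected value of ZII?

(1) A full measurement returns |001> with probability 0.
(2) The final state's coefficient on |010> equals sqrt(2)/2.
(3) The observable ZII averages to 1.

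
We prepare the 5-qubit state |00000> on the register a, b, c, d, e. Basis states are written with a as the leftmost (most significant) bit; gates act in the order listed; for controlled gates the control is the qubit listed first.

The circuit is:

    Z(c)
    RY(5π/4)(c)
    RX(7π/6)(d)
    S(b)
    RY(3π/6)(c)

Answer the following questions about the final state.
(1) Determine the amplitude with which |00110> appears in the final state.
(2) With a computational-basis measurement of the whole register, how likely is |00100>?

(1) The amplitude on |00110> is I*(-sqrt(3*sqrt(2) + 6)/8 - sqrt(sqrt(2) + 2)/8 + sqrt(2 - sqrt(2))/8 + sqrt(6 - 3*sqrt(2))/8).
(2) The probability of measuring |00100> is -sqrt(3)/8 - sqrt(2)/8 + sqrt(6)/16 + 1/4.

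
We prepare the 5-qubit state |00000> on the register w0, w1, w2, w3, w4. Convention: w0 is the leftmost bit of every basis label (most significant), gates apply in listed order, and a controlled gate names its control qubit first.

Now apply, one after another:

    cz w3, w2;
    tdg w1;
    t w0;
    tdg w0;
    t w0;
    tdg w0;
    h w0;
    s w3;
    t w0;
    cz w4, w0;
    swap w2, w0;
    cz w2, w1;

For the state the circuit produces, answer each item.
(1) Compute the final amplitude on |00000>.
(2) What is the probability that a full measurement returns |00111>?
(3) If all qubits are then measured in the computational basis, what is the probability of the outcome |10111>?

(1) |00000> carries amplitude sqrt(2)/2 in the final state.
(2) A full measurement returns |00111> with probability 0.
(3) The probability of measuring |10111> is 0.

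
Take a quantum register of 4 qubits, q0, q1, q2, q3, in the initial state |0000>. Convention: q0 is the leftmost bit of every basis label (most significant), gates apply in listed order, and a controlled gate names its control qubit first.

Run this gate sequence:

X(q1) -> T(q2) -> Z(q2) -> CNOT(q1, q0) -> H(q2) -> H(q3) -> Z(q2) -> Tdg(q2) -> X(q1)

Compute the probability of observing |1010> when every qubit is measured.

The probability of measuring |1010> is 1/4.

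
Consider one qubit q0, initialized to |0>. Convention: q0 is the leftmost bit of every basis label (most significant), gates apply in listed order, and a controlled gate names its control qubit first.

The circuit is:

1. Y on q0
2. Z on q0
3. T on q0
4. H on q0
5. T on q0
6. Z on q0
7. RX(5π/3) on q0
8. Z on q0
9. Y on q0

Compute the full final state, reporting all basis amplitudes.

The resulting statevector has amplitude -sqrt(6)*I/4 - sqrt(2)*exp(3*I*pi/4)/4 on |0>, sqrt(2)/4 - sqrt(6)*exp(I*pi/4)/4 on |1>.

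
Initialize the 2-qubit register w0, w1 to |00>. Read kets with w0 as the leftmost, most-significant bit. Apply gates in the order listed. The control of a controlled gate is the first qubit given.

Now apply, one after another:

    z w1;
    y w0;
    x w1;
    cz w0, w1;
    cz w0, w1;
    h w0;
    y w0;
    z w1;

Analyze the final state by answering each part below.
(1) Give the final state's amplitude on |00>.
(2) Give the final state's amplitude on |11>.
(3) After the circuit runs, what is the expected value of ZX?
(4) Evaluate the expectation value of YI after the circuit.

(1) The amplitude on |00> is 0.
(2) |11> carries amplitude sqrt(2)/2 in the final state.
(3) The expectation value of ZX is 0.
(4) The expectation value of YI is 0.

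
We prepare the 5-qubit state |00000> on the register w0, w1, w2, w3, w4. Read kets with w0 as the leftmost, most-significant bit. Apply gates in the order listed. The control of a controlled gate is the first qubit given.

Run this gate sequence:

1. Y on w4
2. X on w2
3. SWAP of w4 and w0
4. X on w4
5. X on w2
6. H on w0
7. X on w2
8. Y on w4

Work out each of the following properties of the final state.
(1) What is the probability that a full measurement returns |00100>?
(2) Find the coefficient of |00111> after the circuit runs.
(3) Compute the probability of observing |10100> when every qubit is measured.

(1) A full measurement returns |00100> with probability 1/2.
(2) The final state's coefficient on |00111> equals 0.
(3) A full measurement returns |10100> with probability 1/2.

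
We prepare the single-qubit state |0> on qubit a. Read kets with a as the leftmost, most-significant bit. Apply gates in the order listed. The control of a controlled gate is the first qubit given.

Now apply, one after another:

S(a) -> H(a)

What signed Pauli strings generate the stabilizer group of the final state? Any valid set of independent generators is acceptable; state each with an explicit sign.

One valid set of independent stabilizer generators is +X (any independent generating set of the same group is equally correct).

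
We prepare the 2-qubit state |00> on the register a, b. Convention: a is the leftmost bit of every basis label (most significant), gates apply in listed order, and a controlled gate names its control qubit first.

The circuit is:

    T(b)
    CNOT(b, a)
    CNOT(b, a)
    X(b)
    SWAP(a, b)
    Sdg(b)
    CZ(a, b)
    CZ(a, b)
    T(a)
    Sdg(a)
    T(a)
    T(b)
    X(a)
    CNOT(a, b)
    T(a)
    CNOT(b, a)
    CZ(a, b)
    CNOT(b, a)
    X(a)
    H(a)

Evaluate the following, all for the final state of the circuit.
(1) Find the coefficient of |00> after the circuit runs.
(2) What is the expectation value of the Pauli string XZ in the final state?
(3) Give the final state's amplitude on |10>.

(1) The final state's coefficient on |00> equals sqrt(2)/2.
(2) In the final state, XZ has expectation -1.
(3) The amplitude on |10> is -sqrt(2)/2.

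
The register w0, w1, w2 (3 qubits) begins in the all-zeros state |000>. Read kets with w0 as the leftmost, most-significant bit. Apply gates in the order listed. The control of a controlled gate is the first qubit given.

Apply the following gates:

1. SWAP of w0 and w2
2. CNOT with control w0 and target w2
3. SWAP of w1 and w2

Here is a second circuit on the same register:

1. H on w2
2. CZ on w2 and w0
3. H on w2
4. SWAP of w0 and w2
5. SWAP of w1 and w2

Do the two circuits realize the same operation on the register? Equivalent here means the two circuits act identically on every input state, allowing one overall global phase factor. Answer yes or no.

No, they are not equivalent — no single phase factor reconciles the two unitaries.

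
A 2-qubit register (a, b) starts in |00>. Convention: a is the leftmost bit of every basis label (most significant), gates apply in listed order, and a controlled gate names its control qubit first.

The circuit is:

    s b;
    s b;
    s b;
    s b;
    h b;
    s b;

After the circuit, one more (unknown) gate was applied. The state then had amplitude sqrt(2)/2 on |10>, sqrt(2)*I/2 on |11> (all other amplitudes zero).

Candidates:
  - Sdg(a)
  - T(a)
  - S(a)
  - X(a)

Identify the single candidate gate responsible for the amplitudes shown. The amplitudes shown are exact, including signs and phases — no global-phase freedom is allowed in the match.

It was X(a) that produced the state shown. Key observation: gates 1-4 undo each other exactly, leaving only the rest of the circuit to track.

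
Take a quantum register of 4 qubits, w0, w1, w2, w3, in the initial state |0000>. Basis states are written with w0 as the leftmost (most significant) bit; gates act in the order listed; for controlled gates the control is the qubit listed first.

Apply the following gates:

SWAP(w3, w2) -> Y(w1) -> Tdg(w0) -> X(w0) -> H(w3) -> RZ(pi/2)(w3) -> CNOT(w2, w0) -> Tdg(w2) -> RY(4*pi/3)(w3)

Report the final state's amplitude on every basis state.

The final amplitudes are (-sqrt(6) + sqrt(2)*I)*exp(3*I*pi/4)/4 on |1100>, (sqrt(6) - sqrt(2)*I)*exp(I*pi/4)/4 on |1101>, and 0 on every other basis state.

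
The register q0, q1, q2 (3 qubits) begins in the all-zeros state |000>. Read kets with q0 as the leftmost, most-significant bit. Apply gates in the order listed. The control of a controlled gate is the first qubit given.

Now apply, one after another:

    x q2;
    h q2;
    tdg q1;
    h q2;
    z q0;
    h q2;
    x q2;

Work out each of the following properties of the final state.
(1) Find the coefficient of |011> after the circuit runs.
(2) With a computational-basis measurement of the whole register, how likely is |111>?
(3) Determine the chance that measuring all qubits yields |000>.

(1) The amplitude on |011> is 0.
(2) A full measurement returns |111> with probability 0.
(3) A full measurement returns |000> with probability 1/2.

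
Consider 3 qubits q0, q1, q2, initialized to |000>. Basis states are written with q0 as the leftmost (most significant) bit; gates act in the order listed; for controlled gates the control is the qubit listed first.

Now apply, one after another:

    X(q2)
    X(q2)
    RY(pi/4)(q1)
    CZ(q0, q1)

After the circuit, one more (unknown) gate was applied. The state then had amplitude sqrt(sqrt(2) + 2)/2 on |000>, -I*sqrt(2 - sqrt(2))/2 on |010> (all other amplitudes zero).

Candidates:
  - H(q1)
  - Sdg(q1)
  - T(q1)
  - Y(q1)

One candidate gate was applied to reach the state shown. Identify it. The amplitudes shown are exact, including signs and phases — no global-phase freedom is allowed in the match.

It was Sdg(q1) that produced the state shown.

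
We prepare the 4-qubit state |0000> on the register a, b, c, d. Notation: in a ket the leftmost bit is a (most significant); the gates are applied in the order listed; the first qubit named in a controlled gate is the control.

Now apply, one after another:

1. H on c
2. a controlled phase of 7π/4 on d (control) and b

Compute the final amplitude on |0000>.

The amplitude on |0000> is sqrt(2)/2.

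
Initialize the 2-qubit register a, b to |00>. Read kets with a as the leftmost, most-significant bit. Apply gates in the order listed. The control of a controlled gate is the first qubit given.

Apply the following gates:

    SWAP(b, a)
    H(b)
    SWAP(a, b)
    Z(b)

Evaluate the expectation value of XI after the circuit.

In the final state, XI has expectation 1.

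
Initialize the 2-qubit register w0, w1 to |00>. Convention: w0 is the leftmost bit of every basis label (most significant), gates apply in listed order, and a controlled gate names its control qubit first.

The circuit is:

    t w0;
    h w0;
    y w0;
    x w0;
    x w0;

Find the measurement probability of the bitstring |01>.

The probability of measuring |01> is 0.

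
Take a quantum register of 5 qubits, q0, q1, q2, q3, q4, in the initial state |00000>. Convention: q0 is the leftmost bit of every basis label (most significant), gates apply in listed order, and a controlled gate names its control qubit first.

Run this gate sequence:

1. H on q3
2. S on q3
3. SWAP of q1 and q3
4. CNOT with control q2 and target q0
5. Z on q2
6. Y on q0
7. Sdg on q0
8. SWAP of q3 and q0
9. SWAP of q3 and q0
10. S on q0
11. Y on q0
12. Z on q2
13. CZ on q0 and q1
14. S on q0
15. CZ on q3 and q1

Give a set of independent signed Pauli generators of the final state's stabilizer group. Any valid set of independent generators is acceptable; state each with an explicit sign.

The stabilizer group can be generated by +IYIII, +ZIIII, +IIZII, +IIIZI, +IIIIZ, among other valid generating sets. Key observation: the block from step 5 through step 12 cancels to the identity and can be dropped.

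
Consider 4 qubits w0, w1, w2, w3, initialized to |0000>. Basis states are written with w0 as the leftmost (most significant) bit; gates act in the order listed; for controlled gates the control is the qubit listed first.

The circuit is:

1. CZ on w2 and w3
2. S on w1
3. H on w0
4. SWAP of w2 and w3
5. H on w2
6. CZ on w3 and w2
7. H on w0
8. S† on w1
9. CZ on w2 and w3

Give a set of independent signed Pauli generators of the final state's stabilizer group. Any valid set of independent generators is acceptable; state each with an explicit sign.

The stabilizer group can be generated by +IIXI, +ZIII, +IZII, +IIIZ, among other valid generating sets.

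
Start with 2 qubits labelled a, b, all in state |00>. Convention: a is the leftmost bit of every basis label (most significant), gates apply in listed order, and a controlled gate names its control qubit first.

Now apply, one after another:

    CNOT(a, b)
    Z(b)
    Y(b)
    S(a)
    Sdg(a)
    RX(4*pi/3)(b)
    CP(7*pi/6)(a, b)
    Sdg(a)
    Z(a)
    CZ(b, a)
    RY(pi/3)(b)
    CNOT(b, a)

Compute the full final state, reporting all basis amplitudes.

The final amplitudes are 3/4 + I/4 on |00>, 0 on |01>, 0 on |10>, sqrt(3)*(1 - I)/4 on |11>. Key observation: gates 4-5 undo each other exactly, leaving only the rest of the circuit to track.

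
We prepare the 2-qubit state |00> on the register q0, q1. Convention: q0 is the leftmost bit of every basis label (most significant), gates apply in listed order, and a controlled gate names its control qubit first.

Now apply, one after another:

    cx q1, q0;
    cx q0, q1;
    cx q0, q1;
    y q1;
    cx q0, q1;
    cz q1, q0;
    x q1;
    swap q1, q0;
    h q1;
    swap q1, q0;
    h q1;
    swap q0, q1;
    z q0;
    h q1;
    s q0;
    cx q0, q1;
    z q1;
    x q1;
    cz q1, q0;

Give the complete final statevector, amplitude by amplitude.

The final amplitudes are 0 on |00>, sqrt(2)*I/2 on |01>, -sqrt(2)/2 on |10>, 0 on |11>.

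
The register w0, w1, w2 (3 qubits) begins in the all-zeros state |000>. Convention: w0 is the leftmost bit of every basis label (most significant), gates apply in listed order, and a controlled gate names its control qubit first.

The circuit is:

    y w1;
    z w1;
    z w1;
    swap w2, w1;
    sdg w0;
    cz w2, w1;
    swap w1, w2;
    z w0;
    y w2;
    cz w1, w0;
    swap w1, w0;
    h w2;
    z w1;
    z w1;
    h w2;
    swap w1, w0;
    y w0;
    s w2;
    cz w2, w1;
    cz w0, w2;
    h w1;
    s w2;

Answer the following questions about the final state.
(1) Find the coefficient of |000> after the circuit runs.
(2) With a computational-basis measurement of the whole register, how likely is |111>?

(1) The amplitude on |000> is 0. Key observation: steps 11-16 multiply out to the identity, so the circuit reduces to the remaining gates.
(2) Outcome |111> occurs with probability 1/2.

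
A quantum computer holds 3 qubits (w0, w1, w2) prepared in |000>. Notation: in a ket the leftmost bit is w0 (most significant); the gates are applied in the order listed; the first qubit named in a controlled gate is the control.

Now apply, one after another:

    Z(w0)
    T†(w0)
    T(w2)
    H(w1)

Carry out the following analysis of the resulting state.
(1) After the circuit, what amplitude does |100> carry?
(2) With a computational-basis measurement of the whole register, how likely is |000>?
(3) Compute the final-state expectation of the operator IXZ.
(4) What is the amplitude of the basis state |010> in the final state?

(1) |100> carries amplitude 0 in the final state.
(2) The probability of measuring |000> is 1/2.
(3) In the final state, IXZ has expectation 1.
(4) The amplitude on |010> is sqrt(2)/2.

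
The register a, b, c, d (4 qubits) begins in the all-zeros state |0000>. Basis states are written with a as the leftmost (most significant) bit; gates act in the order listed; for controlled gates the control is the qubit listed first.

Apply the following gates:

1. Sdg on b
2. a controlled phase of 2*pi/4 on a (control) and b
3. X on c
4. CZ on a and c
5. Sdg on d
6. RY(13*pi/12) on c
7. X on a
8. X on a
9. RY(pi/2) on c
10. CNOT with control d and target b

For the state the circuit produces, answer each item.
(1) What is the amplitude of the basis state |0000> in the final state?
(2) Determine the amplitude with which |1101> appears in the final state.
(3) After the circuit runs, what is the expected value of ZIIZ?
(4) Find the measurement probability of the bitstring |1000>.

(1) The amplitude on |0000> is -sqrt(6*sqrt(2) + 12)/8 - sqrt(12 - 6*sqrt(2))/8 - sqrt(4 - 2*sqrt(2))/8 + sqrt(2*sqrt(2) + 4)/8.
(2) |1101> carries amplitude 0 in the final state.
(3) The observable ZIIZ averages to 1.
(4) A full measurement returns |1000> with probability 0.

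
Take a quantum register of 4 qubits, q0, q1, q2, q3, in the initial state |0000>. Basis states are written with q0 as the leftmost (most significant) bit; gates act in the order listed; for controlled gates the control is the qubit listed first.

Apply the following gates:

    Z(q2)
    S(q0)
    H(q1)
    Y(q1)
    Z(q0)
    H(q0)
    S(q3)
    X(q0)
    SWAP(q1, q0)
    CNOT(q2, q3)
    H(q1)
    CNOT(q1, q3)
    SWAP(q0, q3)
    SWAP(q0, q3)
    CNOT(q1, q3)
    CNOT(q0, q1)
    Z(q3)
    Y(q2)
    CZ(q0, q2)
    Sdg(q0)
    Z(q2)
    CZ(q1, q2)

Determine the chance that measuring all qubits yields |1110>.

The probability of measuring |1110> is 1/2. Key observation: steps 12-15 multiply out to the identity, so the circuit reduces to the remaining gates.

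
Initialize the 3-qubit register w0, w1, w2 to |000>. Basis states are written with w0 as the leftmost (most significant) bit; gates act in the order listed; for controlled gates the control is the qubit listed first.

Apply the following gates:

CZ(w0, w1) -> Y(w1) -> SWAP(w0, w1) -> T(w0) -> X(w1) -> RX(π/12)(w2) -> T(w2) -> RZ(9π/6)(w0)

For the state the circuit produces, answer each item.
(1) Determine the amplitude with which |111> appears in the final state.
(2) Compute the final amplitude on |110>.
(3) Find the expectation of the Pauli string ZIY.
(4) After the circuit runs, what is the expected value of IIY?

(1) The final state's coefficient on |111> equals (-sqrt(sqrt(2) + 2)/4 + sqrt(6 - 3*sqrt(2))/4)*exp(I*pi/4).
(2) The amplitude on |110> is -I*sqrt(3*sqrt(2) + 6)/4 - I*sqrt(2 - sqrt(2))/4.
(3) The expectation value of ZIY is -1/4 + sqrt(3)/4.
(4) The observable IIY averages to 1/4 - sqrt(3)/4.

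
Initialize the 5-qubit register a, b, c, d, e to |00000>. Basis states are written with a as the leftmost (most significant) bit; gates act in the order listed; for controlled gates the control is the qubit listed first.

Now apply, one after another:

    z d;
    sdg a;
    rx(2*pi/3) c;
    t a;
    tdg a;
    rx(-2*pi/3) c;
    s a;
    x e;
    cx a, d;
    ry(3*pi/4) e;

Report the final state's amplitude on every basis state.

The final amplitudes are -sqrt(sqrt(2) + 2)/2 on |00000>, sqrt(2 - sqrt(2))/2 on |00001>, and 0 on every other basis state. Key observation: gates 2-7 undo each other exactly, leaving only the rest of the circuit to track.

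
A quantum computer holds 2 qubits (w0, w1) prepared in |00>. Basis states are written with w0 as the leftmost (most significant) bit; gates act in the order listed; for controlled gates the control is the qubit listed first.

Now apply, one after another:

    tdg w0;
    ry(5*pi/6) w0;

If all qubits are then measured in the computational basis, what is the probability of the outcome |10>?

The probability of measuring |10> is sqrt(3)/4 + 1/2.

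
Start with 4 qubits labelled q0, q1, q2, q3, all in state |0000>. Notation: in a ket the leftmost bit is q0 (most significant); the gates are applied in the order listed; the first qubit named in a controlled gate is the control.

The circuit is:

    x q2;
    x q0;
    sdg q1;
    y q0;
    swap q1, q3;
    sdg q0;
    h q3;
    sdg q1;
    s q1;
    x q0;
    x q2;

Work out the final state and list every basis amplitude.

After the circuit, the state carries amplitude -sqrt(2)*I/2 on |1000>, -sqrt(2)*I/2 on |1001>, and 0 on every other basis state.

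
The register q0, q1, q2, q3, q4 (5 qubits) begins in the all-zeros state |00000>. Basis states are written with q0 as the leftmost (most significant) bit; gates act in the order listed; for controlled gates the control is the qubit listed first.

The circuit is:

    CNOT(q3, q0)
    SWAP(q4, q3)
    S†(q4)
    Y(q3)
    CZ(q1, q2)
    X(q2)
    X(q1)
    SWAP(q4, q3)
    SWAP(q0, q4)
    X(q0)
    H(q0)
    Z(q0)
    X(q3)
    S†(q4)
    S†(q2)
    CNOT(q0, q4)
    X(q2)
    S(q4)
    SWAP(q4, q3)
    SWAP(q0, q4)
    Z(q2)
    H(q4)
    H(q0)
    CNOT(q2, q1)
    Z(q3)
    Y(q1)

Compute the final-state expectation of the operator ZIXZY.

The expectation value of ZIXZY is 0.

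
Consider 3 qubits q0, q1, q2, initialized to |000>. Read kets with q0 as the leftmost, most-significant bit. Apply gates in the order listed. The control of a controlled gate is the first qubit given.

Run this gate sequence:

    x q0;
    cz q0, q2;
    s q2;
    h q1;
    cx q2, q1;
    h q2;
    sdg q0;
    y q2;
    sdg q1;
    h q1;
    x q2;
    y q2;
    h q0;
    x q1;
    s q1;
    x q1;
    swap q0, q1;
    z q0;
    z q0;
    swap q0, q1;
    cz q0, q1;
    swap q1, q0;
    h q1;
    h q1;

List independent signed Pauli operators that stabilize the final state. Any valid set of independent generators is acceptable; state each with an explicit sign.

The final state is stabilized by the group generated by +XZI, -ZXI, +IIX; other independent generating sets are equally valid. Key observation: steps 17-20 multiply out to the identity, so the circuit reduces to the remaining gates.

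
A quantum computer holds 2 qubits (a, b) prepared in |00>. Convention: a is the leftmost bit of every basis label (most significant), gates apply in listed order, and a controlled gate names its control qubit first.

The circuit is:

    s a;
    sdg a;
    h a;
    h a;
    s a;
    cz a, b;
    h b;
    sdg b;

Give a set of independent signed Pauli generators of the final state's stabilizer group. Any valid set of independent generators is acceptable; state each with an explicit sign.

One valid set of independent stabilizer generators is -IY, +ZI (any independent generating set of the same group is equally correct).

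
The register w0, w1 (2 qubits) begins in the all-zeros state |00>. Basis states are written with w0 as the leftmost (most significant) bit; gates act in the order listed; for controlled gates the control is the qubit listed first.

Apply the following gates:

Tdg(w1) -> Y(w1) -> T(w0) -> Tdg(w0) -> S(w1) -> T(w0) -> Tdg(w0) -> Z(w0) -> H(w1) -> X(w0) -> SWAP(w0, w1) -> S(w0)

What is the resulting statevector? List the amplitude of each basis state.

After the circuit, the state carries amplitude 0 on |00>, -sqrt(2)/2 on |01>, 0 on |10>, sqrt(2)*I/2 on |11>.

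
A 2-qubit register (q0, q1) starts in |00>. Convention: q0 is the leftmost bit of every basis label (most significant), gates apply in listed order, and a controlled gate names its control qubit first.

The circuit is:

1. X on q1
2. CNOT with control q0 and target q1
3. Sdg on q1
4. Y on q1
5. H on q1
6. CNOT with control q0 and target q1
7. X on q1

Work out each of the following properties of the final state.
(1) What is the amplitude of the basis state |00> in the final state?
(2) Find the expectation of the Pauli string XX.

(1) |00> carries amplitude -sqrt(2)/2 in the final state.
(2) In the final state, XX has expectation 0.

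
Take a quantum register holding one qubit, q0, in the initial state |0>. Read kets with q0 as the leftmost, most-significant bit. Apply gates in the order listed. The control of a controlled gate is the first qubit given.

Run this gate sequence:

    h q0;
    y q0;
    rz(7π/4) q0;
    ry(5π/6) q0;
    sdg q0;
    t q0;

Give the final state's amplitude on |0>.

|0> carries amplitude (-I + sqrt(3)*I + (1 + sqrt(3))*exp(I*pi/4))*exp(I*pi/8)/4 in the final state.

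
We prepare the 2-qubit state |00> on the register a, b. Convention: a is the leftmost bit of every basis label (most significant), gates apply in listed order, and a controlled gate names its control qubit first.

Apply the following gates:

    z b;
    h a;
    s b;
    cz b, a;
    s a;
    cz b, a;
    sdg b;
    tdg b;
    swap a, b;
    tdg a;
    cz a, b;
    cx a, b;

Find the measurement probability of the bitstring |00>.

A full measurement returns |00> with probability 1/2.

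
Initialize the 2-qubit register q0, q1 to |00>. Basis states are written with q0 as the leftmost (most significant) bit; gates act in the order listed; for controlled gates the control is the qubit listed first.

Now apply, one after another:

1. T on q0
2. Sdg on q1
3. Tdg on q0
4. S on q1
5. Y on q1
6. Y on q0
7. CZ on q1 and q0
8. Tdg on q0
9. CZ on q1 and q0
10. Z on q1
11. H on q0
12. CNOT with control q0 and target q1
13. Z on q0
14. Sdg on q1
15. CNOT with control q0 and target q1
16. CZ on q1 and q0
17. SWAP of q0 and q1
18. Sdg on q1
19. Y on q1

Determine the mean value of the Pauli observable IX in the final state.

In the final state, IX has expectation 1.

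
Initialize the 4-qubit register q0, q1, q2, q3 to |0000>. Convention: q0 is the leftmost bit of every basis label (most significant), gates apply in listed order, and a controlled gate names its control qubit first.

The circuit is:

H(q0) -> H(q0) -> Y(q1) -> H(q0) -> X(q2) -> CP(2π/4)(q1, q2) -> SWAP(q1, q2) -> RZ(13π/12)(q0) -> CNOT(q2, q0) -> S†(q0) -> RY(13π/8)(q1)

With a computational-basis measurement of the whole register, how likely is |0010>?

A full measurement returns |0010> with probability 1/4 - sqrt(2 - sqrt(2))/8. Key observation: gates 1-2 undo each other exactly, leaving only the rest of the circuit to track.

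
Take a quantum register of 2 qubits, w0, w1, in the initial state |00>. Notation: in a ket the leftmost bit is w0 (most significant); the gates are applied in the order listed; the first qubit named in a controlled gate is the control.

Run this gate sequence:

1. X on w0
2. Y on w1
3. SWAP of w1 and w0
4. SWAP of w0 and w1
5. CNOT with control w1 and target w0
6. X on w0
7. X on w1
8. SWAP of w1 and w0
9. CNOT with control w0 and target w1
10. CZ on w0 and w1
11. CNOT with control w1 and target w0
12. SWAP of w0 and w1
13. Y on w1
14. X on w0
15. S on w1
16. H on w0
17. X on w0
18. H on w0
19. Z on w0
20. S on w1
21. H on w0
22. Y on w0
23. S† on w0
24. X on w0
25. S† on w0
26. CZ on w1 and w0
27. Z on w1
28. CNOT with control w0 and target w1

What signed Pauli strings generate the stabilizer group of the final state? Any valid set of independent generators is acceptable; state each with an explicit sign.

One valid set of independent stabilizer generators is -XX, +ZZ (any independent generating set of the same group is equally correct).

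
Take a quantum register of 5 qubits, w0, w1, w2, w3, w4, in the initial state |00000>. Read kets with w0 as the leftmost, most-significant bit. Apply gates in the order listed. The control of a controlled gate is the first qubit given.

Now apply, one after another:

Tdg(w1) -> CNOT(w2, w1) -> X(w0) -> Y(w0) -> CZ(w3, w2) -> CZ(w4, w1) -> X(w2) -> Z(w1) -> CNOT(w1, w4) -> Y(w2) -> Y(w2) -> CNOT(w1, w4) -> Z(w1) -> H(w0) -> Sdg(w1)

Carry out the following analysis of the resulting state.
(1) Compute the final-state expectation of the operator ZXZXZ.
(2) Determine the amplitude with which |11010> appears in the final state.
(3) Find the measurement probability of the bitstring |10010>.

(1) In the final state, ZXZXZ has expectation 0. Key observation: the block from step 8 through step 13 cancels to the identity and can be dropped.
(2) The amplitude on |11010> is 0.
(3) The probability of measuring |10010> is 0.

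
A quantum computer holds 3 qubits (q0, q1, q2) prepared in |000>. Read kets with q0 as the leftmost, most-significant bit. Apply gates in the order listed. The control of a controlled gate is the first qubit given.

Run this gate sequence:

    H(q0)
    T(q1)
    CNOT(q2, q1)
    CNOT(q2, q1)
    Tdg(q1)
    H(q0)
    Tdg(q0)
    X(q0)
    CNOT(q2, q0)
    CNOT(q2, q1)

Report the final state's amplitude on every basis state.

After the circuit, the state carries amplitude 1 on |100>, and 0 on every other basis state. Key observation: steps 1-6 multiply out to the identity, so the circuit reduces to the remaining gates.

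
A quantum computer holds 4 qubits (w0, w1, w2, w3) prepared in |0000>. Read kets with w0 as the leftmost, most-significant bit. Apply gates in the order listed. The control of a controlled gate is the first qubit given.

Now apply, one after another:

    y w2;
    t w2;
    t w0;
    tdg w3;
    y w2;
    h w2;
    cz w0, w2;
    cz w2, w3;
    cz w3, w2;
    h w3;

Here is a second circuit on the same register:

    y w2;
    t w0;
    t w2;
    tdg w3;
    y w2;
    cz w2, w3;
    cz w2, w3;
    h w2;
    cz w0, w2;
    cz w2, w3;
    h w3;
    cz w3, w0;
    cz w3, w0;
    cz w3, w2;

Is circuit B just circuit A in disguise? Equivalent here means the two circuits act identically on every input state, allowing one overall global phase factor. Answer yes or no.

No: there is an input state on which the two circuits produce genuinely different outputs (not merely differing by a phase).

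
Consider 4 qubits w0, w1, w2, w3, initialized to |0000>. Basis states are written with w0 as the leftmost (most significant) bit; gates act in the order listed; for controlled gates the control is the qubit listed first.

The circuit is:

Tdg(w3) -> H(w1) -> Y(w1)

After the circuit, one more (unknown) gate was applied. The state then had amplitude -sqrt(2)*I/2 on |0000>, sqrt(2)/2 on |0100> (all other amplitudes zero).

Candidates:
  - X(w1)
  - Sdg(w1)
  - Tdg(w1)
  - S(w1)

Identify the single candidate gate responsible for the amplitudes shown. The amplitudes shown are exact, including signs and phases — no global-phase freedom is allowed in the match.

It was Sdg(w1) that produced the state shown.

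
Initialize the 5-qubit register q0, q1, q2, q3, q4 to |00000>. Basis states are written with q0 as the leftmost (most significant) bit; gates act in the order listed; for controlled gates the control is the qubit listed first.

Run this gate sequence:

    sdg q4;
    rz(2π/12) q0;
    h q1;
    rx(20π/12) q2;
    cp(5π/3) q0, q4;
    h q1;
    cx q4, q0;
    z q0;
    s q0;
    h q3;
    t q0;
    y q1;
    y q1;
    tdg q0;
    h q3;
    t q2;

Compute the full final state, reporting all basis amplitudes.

The final amplitudes are sqrt(3)*exp(11*I*pi/12)/2 on |00000>, -exp(2*I*pi/3)/2 on |00100>, and 0 on every other basis state. Key observation: gates 10-15 undo each other exactly, leaving only the rest of the circuit to track.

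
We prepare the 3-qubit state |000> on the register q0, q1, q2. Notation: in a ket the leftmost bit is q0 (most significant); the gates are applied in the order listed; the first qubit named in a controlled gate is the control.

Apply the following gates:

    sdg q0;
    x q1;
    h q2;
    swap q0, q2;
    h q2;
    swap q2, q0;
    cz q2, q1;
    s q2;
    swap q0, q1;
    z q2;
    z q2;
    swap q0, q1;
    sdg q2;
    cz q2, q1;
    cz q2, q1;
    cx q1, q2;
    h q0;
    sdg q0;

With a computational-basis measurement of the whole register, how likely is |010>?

Outcome |010> occurs with probability 1/2. Key observation: the block from step 7 through step 14 cancels to the identity and can be dropped.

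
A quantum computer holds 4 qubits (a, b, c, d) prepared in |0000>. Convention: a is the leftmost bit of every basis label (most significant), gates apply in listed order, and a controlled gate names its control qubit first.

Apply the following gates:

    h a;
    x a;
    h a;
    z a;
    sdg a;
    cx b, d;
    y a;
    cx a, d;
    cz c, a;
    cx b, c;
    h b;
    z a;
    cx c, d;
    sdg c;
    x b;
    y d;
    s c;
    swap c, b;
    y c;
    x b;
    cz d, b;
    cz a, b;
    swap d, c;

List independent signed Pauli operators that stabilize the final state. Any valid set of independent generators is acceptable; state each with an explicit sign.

The final state is stabilized by the group generated by -IIIX, -ZIII, -IZII, +IIZI; other independent generating sets are equally valid.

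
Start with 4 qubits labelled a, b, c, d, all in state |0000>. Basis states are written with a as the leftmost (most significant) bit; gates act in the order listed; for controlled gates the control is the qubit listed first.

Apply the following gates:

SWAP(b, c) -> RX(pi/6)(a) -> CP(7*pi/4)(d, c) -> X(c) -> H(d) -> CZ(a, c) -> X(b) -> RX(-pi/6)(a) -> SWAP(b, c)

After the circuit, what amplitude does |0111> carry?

The final state's coefficient on |0111> equals sqrt(6)/4.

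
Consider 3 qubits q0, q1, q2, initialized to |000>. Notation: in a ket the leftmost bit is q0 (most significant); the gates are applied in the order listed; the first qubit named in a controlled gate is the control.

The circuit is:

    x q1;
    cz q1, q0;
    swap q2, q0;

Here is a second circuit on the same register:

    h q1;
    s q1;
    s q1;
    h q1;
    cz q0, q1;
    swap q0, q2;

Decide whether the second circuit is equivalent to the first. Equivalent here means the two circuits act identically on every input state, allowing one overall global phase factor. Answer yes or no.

Yes: on every input state the two circuits agree up to one overall phase factor.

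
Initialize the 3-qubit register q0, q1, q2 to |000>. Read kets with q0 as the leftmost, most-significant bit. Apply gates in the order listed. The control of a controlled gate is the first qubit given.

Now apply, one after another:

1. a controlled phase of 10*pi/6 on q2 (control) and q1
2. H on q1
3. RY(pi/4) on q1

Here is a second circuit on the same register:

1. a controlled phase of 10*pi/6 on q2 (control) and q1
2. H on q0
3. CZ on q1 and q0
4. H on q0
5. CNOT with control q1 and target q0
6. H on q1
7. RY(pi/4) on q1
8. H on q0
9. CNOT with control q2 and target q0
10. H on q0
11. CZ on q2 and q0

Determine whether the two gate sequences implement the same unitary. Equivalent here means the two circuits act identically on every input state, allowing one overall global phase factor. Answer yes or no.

Yes, they are equivalent — the unitaries differ by at most a global phase.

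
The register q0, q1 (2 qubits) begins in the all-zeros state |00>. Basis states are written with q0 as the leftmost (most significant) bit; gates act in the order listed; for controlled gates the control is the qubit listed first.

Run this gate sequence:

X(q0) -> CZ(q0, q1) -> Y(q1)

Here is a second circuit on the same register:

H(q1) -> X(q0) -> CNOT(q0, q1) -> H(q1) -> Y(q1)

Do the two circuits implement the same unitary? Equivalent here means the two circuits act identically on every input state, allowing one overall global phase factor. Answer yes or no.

Yes, they are equivalent — the unitaries differ by at most a global phase.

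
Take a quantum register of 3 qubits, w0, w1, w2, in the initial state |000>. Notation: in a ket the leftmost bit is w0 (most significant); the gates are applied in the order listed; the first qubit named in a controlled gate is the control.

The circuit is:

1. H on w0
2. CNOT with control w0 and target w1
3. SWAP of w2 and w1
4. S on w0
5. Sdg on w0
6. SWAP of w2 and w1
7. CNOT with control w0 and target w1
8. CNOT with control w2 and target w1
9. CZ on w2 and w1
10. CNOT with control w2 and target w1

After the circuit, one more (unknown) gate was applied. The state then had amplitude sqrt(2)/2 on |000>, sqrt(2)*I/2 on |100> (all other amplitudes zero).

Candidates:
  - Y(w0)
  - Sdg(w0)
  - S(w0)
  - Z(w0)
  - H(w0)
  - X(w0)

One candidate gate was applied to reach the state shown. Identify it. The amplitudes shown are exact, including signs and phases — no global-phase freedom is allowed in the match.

The applied gate was S(w0). Key observation: gates 2-7 undo each other exactly, leaving only the rest of the circuit to track.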